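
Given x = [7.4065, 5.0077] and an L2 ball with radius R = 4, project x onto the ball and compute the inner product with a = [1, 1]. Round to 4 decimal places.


Step 1: Compute ||x|| (intermediates to 6 decimals).
||x|| = sqrt(7.4065^2 + 5.0077^2) = 8.940543
Step 2: Project.
Since ||x|| > R, scale = R/||x|| = 4/8.940543 = 0.4474, proj(x) = scale * x
proj(x) = [3.313668, 2.240445]
Step 3: Dot product.
a^T * proj(x) = 1*3.313668 + 1*2.240445 = 5.5541


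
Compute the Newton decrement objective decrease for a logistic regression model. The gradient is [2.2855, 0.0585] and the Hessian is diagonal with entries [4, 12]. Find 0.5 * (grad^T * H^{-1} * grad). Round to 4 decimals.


Step 1: H is diagonal, so H^(-1) * g = [0.5714, 0.0049].
Step 2: g^T H^(-1) g = sum_i g_i^2 / H_ii
  = (2.2855)^2/4 + (0.0585)^2/12
  = 1.3059 + 0.0003 = 1.3062
Step 3: Objective decrease = 0.5 * g^T H^(-1) g = 0.6531


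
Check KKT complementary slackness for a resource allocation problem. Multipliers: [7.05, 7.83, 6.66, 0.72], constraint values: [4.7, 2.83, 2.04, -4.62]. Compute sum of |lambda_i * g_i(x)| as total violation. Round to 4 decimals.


KKT complementary slackness check:
lambda_1 * g_1 = 7.05 * 4.7 = 33.135
lambda_2 * g_2 = 7.83 * 2.83 = 22.1589
lambda_3 * g_3 = 6.66 * 2.04 = 13.5864
lambda_4 * g_4 = 0.72 * -4.62 = -3.3264
Total violation = 33.135 + 22.1589 + 13.5864 + 3.3264 = 72.2067


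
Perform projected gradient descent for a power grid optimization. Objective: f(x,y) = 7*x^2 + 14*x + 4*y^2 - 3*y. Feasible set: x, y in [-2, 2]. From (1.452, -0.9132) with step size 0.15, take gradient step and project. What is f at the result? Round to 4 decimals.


Step 1: Compute gradient at (1.452, -0.9132).
grad_x = 2*7*1.452 + 14 = 34.328
grad_y = 2*4*-0.9132 - 3 = -10.3056
Step 2: Gradient step.
x_raw = 1.452 - 0.15*34.328 = -3.6972
y_raw = -0.9132 - 0.15*-10.3056 = 0.6326
Step 3: Project onto [-2, 2].
x_proj = clip(-3.6972) = -2.0
y_proj = clip(0.6326) = 0.6326
Step 4: Evaluate f.
f(-2.0, 0.6326) = -0.297


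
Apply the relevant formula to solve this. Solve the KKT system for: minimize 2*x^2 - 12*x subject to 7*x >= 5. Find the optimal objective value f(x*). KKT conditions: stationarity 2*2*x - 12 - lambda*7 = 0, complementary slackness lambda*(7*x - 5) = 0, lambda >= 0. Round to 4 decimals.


Step 1: Try lambda = 0 (constraint inactive).
Stationarity: 2*2*x - 12 = 0
x* = 12/(2*2) = 3.0
Check constraint: 7*3.0 = 21.0 >= 5 -- satisfied.
Step 2: Compute optimal value.
f(x*) = 2*3.0^2 - 12*3.0 = -18.0


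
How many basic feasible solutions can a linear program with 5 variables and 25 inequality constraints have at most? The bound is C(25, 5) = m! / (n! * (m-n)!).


Each vertex corresponds to some choice of n active constraints out of m, so the number of vertices is at most C(m, n) = m! / (n!(m-n)!).
m = 25, n = 5
Numerator: 25 * 24 * 23 * 22 * 21
Denominator: 5! = 120
C(25, 5) = 53130


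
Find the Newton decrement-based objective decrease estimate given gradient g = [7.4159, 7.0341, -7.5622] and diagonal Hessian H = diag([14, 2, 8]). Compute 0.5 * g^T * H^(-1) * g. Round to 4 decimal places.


Step 1: H is diagonal, so H^(-1) * g = [0.5297, 3.5171, -0.9453].
Step 2: g^T H^(-1) g = sum_i g_i^2 / H_ii
  = (7.4159)^2/14 + (7.0341)^2/2 + (-7.5622)^2/8
  = 3.9283 + 24.7393 + 7.1484 = 35.8159
Step 3: Objective decrease = 0.5 * g^T H^(-1) g = 17.9079


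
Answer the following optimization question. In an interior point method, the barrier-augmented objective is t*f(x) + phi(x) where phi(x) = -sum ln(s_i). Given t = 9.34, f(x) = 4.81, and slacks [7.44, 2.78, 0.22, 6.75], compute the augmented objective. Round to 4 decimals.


Step 1: Compute log-barrier.
ln values: [2.0069, 1.0225, -1.5141, 1.9095]
phi = -(2.0069 + 1.0225 - 1.5141 + 1.9095) = -3.4247
Step 2: Compute augmented objective.
t*f(x) = 9.34*4.81 = 44.9254
Total = 44.9254 - 3.4247 = 41.5007


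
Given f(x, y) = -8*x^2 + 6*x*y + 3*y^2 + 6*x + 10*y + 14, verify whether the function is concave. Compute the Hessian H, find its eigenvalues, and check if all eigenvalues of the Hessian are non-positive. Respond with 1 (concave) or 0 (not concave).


The Hessian of f(x,y) = -8*x^2 + 6*x*y + 3*y^2 + 6*x + 10*y + 14 is:
H = [[-16, 6], [6, 6]]
Trace = -16 + 6 = -10
Determinant = -16*6 - (6)^2 = -132
Discriminant = (-10)^2 - 4*-132 = 628.0
Eigenvalues: lambda_1 = -17.53, lambda_2 = 7.53
The function is not concave.

0


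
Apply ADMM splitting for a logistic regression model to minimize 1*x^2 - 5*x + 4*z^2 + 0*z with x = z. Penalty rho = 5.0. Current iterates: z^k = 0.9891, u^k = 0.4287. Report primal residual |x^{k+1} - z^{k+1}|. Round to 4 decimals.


ADMM iteration with rho = 5.0, z^k = 0.9891, u^k = 0.4287
Step 1: x-update.
Minimize 1*x^2 - 5*x + (5.0/2)*(x - 0.9891 + 0.4287)^2
FOC: (2*1 + 5.0)*x = 5 + 5.0*(0.9891 - 0.4287)
x^{k+1} = 1.1146
Step 2: z-update.
Minimize 4*z^2 + 0*z + (5.0/2)*(1.1146 - z + 0.4287)^2
FOC: (2*4 + 5.0)*z = 0 + 5.0*(1.1146 + 0.4287)
z^{k+1} = 0.5936
Step 3: u-update.
u^{k+1} = 0.4287 + 1.1146 - 0.5936 = 0.9497
Step 4: Primal residual = |1.1146 - 0.5936| = 0.521


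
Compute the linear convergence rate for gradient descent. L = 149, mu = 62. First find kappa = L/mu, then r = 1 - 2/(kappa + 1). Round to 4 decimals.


Step 1: Compute the condition number.
kappa = L/mu = 149/62 = 2.4032
Step 2: Compute the convergence rate.
r = 1 - 2/(kappa + 1) = 1 - 2*mu/(L + mu) = (L - mu)/(L + mu) = 87/211 = 0.4123


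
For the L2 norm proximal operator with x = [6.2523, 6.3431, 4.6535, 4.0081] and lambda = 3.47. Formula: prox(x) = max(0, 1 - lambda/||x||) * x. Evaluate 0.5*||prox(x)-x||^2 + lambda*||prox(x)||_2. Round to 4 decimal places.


Step 1: Compute ||x||.
||x|| = 10.8188
Step 2: Compute scaling factor.
scale = max(0, 1 - 3.47/10.8188) = 0.6793
Step 3: prox(x) = [4.2469, 4.3086, 3.1609, 2.7225]
||prox(x)|| = 7.3488
Step 4: Proximal objective.
0.5*||prox-x||^2 = 6.0205
lambda*||prox|| = 25.5003
Total = 31.5207


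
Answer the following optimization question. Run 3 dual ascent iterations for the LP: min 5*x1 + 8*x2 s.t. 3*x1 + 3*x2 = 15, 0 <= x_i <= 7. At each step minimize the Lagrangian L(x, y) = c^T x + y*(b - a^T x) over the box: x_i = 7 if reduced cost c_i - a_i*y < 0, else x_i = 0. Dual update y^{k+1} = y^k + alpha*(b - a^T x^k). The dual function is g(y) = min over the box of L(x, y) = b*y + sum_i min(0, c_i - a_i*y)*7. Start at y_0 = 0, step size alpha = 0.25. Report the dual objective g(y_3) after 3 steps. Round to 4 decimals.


Dual ascent for LP: min 5*x1 + 8*x2, 3*x1 + 3*x2 = 15, 0 <= x_i <= 7
Step 1: y^k = 0.0, reduced costs: (5.0, 8.0)
  x^k = (0.0, 0.0), subgradient = b - a^T x = 15.0
  y^{k+1} = 0.0 + 0.25*15.0 = 3.75
Step 2: y^k = 3.75, reduced costs: (-6.25, -3.25)
  x^k = (7.0, 7.0), subgradient = b - a^T x = -27.0
  y^{k+1} = 3.75 + 0.25*-27.0 = -3.0
Step 3: y^k = -3.0, reduced costs: (14.0, 17.0)
  x^k = (0.0, 0.0), subgradient = b - a^T x = 15.0
  y^{k+1} = -3.0 + 0.25*15.0 = 0.75
Dual objective at y_3 = 0.75: reduced costs (2.75, 5.75), box minimizer x = (0.0, 0.0)
g(y_3) = b*y + (c1 - a1*y)*x1 + (c2 - a2*y)*x2 = 15*0.75 + 2.75*0.0 + 5.75*0.0 = 11.25 + 0.0 + 0.0 = 11.25


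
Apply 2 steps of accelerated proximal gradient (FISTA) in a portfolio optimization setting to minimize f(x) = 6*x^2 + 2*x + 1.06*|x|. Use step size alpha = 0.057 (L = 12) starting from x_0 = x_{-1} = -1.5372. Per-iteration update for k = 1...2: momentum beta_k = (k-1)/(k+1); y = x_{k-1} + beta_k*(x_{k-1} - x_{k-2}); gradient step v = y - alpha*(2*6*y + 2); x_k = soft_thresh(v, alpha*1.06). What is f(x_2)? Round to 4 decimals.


FISTA on f(x) = 6*x^2 + 2*x + 1.06*|x|
L = 12, alpha = 0.057
Iteration 1: beta = 0.0, y = -1.5372 + 0.0*(-1.5372 + 1.5372) = -1.5372
  grad(y) = -16.4464, v = y - alpha*grad = -0.5998
  prox(v) = soft_thresh(-0.5998, 0.0604) = -0.5393
Iteration 2: beta = 0.3333, y = -0.5393 + 0.3333*(-0.5393 + 1.5372) = -0.2067
  grad(y) = -0.4806, v = y - alpha*grad = -0.1793
  prox(v) = soft_thresh(-0.1793, 0.0604) = -0.1189
f(x_2) = 6*(-0.1189)^2 + 2*(-0.1189) + 1.06*|-0.1189| = -0.0269


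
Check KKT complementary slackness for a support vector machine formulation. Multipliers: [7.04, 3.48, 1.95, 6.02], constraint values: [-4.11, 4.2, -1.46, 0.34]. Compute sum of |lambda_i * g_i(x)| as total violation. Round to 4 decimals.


KKT complementary slackness check:
lambda_1 * g_1 = 7.04 * -4.11 = -28.9344
lambda_2 * g_2 = 3.48 * 4.2 = 14.616
lambda_3 * g_3 = 1.95 * -1.46 = -2.847
lambda_4 * g_4 = 6.02 * 0.34 = 2.0468
Total violation = 28.9344 + 14.616 + 2.847 + 2.0468 = 48.4442


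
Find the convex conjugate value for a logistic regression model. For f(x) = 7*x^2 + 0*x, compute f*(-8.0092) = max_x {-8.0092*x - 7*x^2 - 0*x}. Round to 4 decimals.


f*(y) = sup_x {y*x - a*x^2 - b*x} = sup_x {(y-b)*x - a*x^2}
FOC: (y - b) - 2a*x = 0 => x* = (y - b)/(2a)
x* = (-8.0092 - 0)/(2*7) = -0.5721
f*(-8.0092) = (y-b)^2/(4a) = (-8.0092 - 0)^2/(4*7)
= 64.1473/28 = 2.291


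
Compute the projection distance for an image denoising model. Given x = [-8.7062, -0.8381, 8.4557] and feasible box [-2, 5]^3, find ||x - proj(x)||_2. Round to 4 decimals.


Project each component onto [-2, 5].
clip(-8.7062) = -2.0, clip(-0.8381) = -0.8381, clip(8.4557) = 5.0
Projection = [-2.0, -0.8381, 5.0]
Squared diffs: [44.9731, 0.0, 11.9419]
Distance = sqrt(56.915) = 7.5442


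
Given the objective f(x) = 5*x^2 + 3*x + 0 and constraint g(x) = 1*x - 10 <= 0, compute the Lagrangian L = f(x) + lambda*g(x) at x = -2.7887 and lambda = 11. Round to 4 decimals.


Step 1: Evaluate f(x).
f(-2.7887) = 5*(-2.7887)^2 + 3*(-2.7887) + 0 = 30.5181
Step 2: Evaluate g(x).
g(-2.7887) = 1*-2.7887 - 10 = -12.7887
Step 3: Compute Lagrangian.
L = 30.5181 + 11*-12.7887 = -110.1576


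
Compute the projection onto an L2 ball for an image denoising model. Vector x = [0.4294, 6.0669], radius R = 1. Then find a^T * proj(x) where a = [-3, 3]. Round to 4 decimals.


Step 1: Compute ||x|| (intermediates to 6 decimals).
||x|| = sqrt(0.4294^2 + 6.0669^2) = 6.082077
Step 2: Project.
Since ||x|| > R, scale = R/||x|| = 1/6.082077 = 0.164418, proj(x) = scale * x
proj(x) = [0.070601, 0.997508]
Step 3: Dot product.
a^T * proj(x) = -3*0.070601 + 3*0.997508 = 2.7807


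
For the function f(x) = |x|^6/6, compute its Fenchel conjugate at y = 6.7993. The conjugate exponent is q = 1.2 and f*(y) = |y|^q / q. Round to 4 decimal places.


The conjugate exponent q satisfies 1/p + 1/q = 1.
p = 6, so q = 6/(6 - 1) = 1.2
|y|^q = 6.7993^1.2 = 9.976
f*(6.7993) = 9.976 / 1.2 = 8.3133


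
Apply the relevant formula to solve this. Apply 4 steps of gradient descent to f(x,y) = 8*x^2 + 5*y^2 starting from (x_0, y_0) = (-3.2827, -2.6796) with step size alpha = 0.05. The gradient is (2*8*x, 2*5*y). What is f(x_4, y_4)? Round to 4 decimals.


Gradient descent on f(x,y) = 8*x^2 + 5*y^2.
Starting point: (-3.2827, -2.6796), alpha = 0.05
Step 1: grad_x = 2*8*-3.2827 = -52.5232, grad_y = 2*5*-2.6796 = -26.796
  x_1 = -3.2827 - 0.05*-52.5232 = -0.6565
  y_1 = -2.6796 - 0.05*-26.796 = -1.3398
Step 2: grad_x = 2*8*-0.6565 = -10.5046, grad_y = 2*5*-1.3398 = -13.398
  x_2 = -0.6565 - 0.05*-10.5046 = -0.1313
  y_2 = -1.3398 - 0.05*-13.398 = -0.6699
Step 3: grad_x = 2*8*-0.1313 = -2.1009, grad_y = 2*5*-0.6699 = -6.699
  x_3 = -0.1313 - 0.05*-2.1009 = -0.0263
  y_3 = -0.6699 - 0.05*-6.699 = -0.335
Step 4: grad_x = 2*8*-0.0263 = -0.4202, grad_y = 2*5*-0.335 = -3.3495
  x_4 = -0.0263 - 0.05*-0.4202 = -0.0053
  y_4 = -0.335 - 0.05*-3.3495 = -0.1675
f(-0.0053, -0.1675) = 8*(-0.0053)^2 + 5*(-0.1675)^2 = 0.1405


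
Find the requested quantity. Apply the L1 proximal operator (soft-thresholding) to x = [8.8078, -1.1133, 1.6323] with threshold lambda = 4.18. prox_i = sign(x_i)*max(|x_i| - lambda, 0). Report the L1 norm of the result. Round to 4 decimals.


Soft-thresholding with lambda = 4.18:
prox(8.8078) = sign(8.8078)*max(|8.8078| - 4.18, 0) = 4.6278
prox(-1.1133) = sign(-1.1133)*max(|-1.1133| - 4.18, 0) = 0.0
prox(1.6323) = sign(1.6323)*max(|1.6323| - 4.18, 0) = 0.0
prox(x) = [4.6278, 0.0, 0.0]
||prox(x)||_1 = 4.6278 + 0.0 + 0.0 = 4.6278


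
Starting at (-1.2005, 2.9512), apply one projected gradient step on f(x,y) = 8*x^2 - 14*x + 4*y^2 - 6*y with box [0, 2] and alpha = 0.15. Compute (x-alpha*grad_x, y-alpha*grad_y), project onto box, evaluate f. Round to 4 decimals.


Step 1: Compute gradient at (-1.2005, 2.9512).
grad_x = 2*8*-1.2005 - 14 = -33.208
grad_y = 2*4*2.9512 - 6 = 17.6096
Step 2: Gradient step.
x_raw = -1.2005 - 0.15*-33.208 = 3.7807
y_raw = 2.9512 - 0.15*17.6096 = 0.3098
Step 3: Project onto [0, 2].
x_proj = clip(3.7807) = 2.0
y_proj = clip(0.3098) = 0.3098
Step 4: Evaluate f.
f(2.0, 0.3098) = 2.5252


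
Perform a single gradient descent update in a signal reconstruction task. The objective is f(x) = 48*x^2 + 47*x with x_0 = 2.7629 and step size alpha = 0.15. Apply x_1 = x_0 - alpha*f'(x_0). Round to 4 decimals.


We compute the gradient at x_0 and apply the update.
f'(x) = 96*x + 47
f'(2.7629) = 96*2.7629 + 47 = 312.2384
x_1 = 2.7629 - 0.15*312.2384 = -44.0729


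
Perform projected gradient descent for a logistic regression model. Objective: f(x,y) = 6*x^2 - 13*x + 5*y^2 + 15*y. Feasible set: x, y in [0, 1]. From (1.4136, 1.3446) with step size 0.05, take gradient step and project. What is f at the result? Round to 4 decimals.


Step 1: Compute gradient at (1.4136, 1.3446).
grad_x = 2*6*1.4136 - 13 = 3.9632
grad_y = 2*5*1.3446 + 15 = 28.446
Step 2: Gradient step.
x_raw = 1.4136 - 0.05*3.9632 = 1.2154
y_raw = 1.3446 - 0.05*28.446 = -0.0777
Step 3: Project onto [0, 1].
x_proj = clip(1.2154) = 1.0
y_proj = clip(-0.0777) = 0.0
Step 4: Evaluate f.
f(1.0, 0.0) = -7.0


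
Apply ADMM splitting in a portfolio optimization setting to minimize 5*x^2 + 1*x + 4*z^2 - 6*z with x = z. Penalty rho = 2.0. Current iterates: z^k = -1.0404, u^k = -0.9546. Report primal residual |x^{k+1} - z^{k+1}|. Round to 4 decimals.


ADMM iteration with rho = 2.0, z^k = -1.0404, u^k = -0.9546
Step 1: x-update.
Minimize 5*x^2 + 1*x + (2.0/2)*(x + 1.0404 - 0.9546)^2
FOC: (2*5 + 2.0)*x = -1 + 2.0*(-1.0404 + 0.9546)
x^{k+1} = -0.0976
Step 2: z-update.
Minimize 4*z^2 - 6*z + (2.0/2)*(-0.0976 - z - 0.9546)^2
FOC: (2*4 + 2.0)*z = 6 + 2.0*(-0.0976 - 0.9546)
z^{k+1} = 0.3896
Step 3: u-update.
u^{k+1} = -0.9546 - 0.0976 - 0.3896 = -1.4418
Step 4: Primal residual = |-0.0976 - 0.3896| = 0.4872


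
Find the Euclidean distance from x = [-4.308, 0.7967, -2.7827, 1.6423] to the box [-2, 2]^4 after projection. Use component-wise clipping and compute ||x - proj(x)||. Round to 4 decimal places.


Project each component onto [-2, 2].
clip(-4.308) = -2.0, clip(0.7967) = 0.7967, clip(-2.7827) = -2.0, clip(1.6423) = 1.6423
Projection = [-2.0, 0.7967, -2.0, 1.6423]
Squared diffs: [5.3269, 0.0, 0.6126, 0.0]
Distance = sqrt(5.9395) = 2.4371


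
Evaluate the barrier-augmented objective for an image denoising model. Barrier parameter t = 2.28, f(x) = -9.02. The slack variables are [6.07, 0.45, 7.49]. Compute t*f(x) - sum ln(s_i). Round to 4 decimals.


Step 1: Compute log-barrier.
ln values: [1.8034, -0.7985, 2.0136]
phi = -(1.8034 - 0.7985 + 2.0136) = -3.0184
Step 2: Compute augmented objective.
t*f(x) = 2.28*-9.02 = -20.5656
Total = -20.5656 - 3.0184 = -23.584


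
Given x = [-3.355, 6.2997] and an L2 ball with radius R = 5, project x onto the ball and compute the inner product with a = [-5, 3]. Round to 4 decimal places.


Step 1: Compute ||x|| (intermediates to 6 decimals).
||x|| = sqrt((-3.355)^2 + 6.2997^2) = 7.137384
Step 2: Project.
Since ||x|| > R, scale = R/||x|| = 5/7.137384 = 0.700537, proj(x) = scale * x
proj(x) = [-2.350302, 4.413173]
Step 3: Dot product.
a^T * proj(x) = -5*(-2.350302) + 3*4.413173 = 24.991


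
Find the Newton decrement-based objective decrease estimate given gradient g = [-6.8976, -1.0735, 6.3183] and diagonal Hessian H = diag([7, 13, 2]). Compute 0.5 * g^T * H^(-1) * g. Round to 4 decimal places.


Step 1: H is diagonal, so H^(-1) * g = [-0.9854, -0.0826, 3.1592].
Step 2: g^T H^(-1) g = sum_i g_i^2 / H_ii
  = (-6.8976)^2/7 + (-1.0735)^2/13 + (6.3183)^2/2
  = 6.7967 + 0.0886 + 19.9605 = 26.8458
Step 3: Objective decrease = 0.5 * g^T H^(-1) g = 13.4229


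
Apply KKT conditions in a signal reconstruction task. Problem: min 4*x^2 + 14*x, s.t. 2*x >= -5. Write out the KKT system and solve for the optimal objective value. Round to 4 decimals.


Step 1: Try lambda = 0 (constraint inactive).
Stationarity: 2*4*x + 14 = 0
x* = -14/(2*4) = -1.75
Check constraint: 2*-1.75 = -3.5 >= -5 -- satisfied.
Step 2: Compute optimal value.
f(x*) = 4*(-1.75)^2 + 14*(-1.75) = -12.25


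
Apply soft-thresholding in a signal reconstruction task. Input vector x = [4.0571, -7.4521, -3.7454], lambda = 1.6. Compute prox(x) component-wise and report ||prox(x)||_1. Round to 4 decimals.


Soft-thresholding with lambda = 1.6:
prox(4.0571) = sign(4.0571)*max(|4.0571| - 1.6, 0) = 2.4571
prox(-7.4521) = sign(-7.4521)*max(|-7.4521| - 1.6, 0) = -5.8521
prox(-3.7454) = sign(-3.7454)*max(|-3.7454| - 1.6, 0) = -2.1454
prox(x) = [2.4571, -5.8521, -2.1454]
||prox(x)||_1 = 2.4571 + 5.8521 + 2.1454 = 10.4546


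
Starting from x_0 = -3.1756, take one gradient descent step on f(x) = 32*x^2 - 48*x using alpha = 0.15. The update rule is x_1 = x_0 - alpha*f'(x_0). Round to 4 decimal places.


We compute the gradient at x_0 and apply the update.
f'(x) = 64*x - 48
f'(-3.1756) = 64*-3.1756 - 48 = -251.2384
x_1 = -3.1756 - 0.15*-251.2384 = 34.5102


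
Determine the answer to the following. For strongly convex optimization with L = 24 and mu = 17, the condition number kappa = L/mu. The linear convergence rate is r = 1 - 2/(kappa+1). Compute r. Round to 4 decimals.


Step 1: Compute the condition number.
kappa = L/mu = 24/17 = 1.4118
Step 2: Compute the convergence rate.
r = 1 - 2/(kappa + 1) = 1 - 2*mu/(L + mu) = (L - mu)/(L + mu) = 7/41 = 0.1707


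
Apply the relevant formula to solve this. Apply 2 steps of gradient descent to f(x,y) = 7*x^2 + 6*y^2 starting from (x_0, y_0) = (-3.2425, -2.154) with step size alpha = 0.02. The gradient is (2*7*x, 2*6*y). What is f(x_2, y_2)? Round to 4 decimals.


Gradient descent on f(x,y) = 7*x^2 + 6*y^2.
Starting point: (-3.2425, -2.154), alpha = 0.02
Step 1: grad_x = 2*7*-3.2425 = -45.395, grad_y = 2*6*-2.154 = -25.848
  x_1 = -3.2425 - 0.02*-45.395 = -2.3346
  y_1 = -2.154 - 0.02*-25.848 = -1.637
Step 2: grad_x = 2*7*-2.3346 = -32.6844, grad_y = 2*6*-1.637 = -19.6445
  x_2 = -2.3346 - 0.02*-32.6844 = -1.6809
  y_2 = -1.637 - 0.02*-19.6445 = -1.2442
f(-1.6809, -1.2442) = 7*(-1.6809)^2 + 6*(-1.2442)^2 = 29.0657


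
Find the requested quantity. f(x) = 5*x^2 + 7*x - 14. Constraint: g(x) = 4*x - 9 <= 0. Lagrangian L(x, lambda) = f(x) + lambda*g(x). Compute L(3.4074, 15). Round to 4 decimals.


Step 1: Evaluate f(x).
f(3.4074) = 5*3.4074^2 + 7*3.4074 - 14 = 67.9037
Step 2: Evaluate g(x).
g(3.4074) = 4*3.4074 - 9 = 4.6296
Step 3: Compute Lagrangian.
L = 67.9037 + 15*4.6296 = 137.3477


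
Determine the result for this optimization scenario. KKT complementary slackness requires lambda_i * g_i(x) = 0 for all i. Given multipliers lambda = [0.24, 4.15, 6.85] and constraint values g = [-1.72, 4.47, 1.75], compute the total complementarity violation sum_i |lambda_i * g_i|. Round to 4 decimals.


KKT complementary slackness check:
lambda_1 * g_1 = 0.24 * -1.72 = -0.4128
lambda_2 * g_2 = 4.15 * 4.47 = 18.5505
lambda_3 * g_3 = 6.85 * 1.75 = 11.9875
Total violation = 0.4128 + 18.5505 + 11.9875 = 30.9508


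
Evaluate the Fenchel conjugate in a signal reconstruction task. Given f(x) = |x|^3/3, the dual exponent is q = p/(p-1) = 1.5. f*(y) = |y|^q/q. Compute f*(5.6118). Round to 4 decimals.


The conjugate exponent q satisfies 1/p + 1/q = 1.
p = 3, so q = 3/(3 - 1) = 1.5
|y|^q = 5.6118^1.5 = 13.2939
f*(5.6118) = 13.2939 / 1.5 = 8.8626


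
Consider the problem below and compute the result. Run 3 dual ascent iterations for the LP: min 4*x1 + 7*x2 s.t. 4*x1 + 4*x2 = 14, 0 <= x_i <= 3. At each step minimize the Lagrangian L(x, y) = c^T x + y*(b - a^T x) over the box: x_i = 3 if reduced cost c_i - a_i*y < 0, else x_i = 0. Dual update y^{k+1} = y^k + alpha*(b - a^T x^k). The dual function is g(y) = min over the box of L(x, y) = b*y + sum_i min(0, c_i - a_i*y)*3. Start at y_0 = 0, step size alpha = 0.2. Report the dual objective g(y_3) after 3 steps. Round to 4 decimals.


Dual ascent for LP: min 4*x1 + 7*x2, 4*x1 + 4*x2 = 14, 0 <= x_i <= 3
Step 1: y^k = 0.0, reduced costs: (4.0, 7.0)
  x^k = (0.0, 0.0), subgradient = b - a^T x = 14.0
  y^{k+1} = 0.0 + 0.2*14.0 = 2.8
Step 2: y^k = 2.8, reduced costs: (-7.2, -4.2)
  x^k = (3.0, 3.0), subgradient = b - a^T x = -10.0
  y^{k+1} = 2.8 + 0.2*-10.0 = 0.8
Step 3: y^k = 0.8, reduced costs: (0.8, 3.8)
  x^k = (0.0, 0.0), subgradient = b - a^T x = 14.0
  y^{k+1} = 0.8 + 0.2*14.0 = 3.6
Dual objective at y_3 = 3.6: reduced costs (-10.4, -7.4), box minimizer x = (3.0, 3.0)
g(y_3) = b*y + (c1 - a1*y)*x1 + (c2 - a2*y)*x2 = 14*3.6 + (-10.4)*3.0 + (-7.4)*3.0 = 50.4 - 31.2 - 22.2 = -3.0


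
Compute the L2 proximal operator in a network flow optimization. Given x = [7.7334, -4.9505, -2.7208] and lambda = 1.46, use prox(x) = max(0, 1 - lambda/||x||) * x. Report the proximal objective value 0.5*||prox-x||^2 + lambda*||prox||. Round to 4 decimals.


Step 1: Compute ||x||.
||x|| = 9.5768
Step 2: Compute scaling factor.
scale = max(0, 1 - 1.46/9.5768) = 0.8475
Step 3: prox(x) = [6.5544, -4.1958, -2.306]
||prox(x)|| = 8.1168
Step 4: Proximal objective.
0.5*||prox-x||^2 = 1.0658
lambda*||prox|| = 11.8505
Total = 12.9164


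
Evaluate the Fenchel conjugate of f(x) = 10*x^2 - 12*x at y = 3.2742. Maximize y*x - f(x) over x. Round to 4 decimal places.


f*(y) = sup_x {y*x - a*x^2 - b*x} = sup_x {(y-b)*x - a*x^2}
FOC: (y - b) - 2a*x = 0 => x* = (y - b)/(2a)
x* = (3.2742 + 12)/(2*10) = 0.7637
f*(3.2742) = (y-b)^2/(4a) = (3.2742 + 12)^2/(4*10)
= 233.3012/40 = 5.8325


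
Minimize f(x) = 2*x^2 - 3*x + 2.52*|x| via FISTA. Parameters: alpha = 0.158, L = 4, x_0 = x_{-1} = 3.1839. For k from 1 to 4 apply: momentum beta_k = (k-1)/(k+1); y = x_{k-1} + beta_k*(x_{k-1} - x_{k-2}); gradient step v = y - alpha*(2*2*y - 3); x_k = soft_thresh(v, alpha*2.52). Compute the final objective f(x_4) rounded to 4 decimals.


FISTA on f(x) = 2*x^2 - 3*x + 2.52*|x|
L = 4, alpha = 0.158
Iteration 1: beta = 0.0, y = 3.1839 + 0.0*(3.1839 - 3.1839) = 3.1839
  grad(y) = 9.7356, v = y - alpha*grad = 1.6457
  prox(v) = soft_thresh(1.6457, 0.3982) = 1.2475
Iteration 2: beta = 0.3333, y = 1.2475 + 0.3333*(1.2475 - 3.1839) = 0.6021
  grad(y) = -0.5918, v = y - alpha*grad = 0.6956
  prox(v) = soft_thresh(0.6956, 0.3982) = 0.2974
Iteration 3: beta = 0.5, y = 0.2974 + 0.5*(0.2974 - 1.2475) = -0.1777
  grad(y) = -3.7107, v = y - alpha*grad = 0.4086
  prox(v) = soft_thresh(0.4086, 0.3982) = 0.0105
Iteration 4: beta = 0.6, y = 0.0105 + 0.6*(0.0105 - 0.2974) = -0.1617
  grad(y) = -3.6468, v = y - alpha*grad = 0.4145
  prox(v) = soft_thresh(0.4145, 0.3982) = 0.0163
f(x_4) = 2*0.0163^2 - 3*0.0163 + 2.52*|0.0163| = -0.0073


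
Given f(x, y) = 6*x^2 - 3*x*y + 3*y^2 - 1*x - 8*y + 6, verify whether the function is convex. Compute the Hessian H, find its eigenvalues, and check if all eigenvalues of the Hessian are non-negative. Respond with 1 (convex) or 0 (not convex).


The Hessian of f(x,y) = 6*x^2 - 3*x*y + 3*y^2 - 1*x - 8*y + 6 is:
H = [[12, -3], [-3, 6]]
Trace = 12 + 6 = 18
Determinant = 12*6 - (-3)^2 = 63
Discriminant = (18)^2 - 4*63 = 72.0
Eigenvalues: lambda_1 = 4.7574, lambda_2 = 13.2426
The function is convex.

1


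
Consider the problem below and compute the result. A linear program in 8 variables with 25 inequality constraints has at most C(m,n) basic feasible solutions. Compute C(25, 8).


Each vertex corresponds to some choice of n active constraints out of m, so the number of vertices is at most C(m, n) = m! / (n!(m-n)!).
m = 25, n = 8
Numerator: 25 * 24 * 23 * 22 * 21 * 20 * 19 * 18
Denominator: 8! = 40320
C(25, 8) = 1081575


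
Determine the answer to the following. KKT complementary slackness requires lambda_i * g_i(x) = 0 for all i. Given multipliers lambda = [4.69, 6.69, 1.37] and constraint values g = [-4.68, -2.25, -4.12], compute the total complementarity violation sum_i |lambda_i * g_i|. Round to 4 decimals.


KKT complementary slackness check:
lambda_1 * g_1 = 4.69 * -4.68 = -21.9492
lambda_2 * g_2 = 6.69 * -2.25 = -15.0525
lambda_3 * g_3 = 1.37 * -4.12 = -5.6444
Total violation = 21.9492 + 15.0525 + 5.6444 = 42.6461


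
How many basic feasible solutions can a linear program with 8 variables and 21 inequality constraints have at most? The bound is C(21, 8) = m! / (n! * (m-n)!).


Each vertex corresponds to some choice of n active constraints out of m, so the number of vertices is at most C(m, n) = m! / (n!(m-n)!).
m = 21, n = 8
Numerator: 21 * 20 * 19 * 18 * 17 * 16 * 15 * 14
Denominator: 8! = 40320
C(21, 8) = 203490


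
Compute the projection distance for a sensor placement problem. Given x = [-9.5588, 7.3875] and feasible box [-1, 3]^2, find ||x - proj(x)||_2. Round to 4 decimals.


Project each component onto [-1, 3].
clip(-9.5588) = -1.0, clip(7.3875) = 3.0
Projection = [-1.0, 3.0]
Squared diffs: [73.2531, 19.2502]
Distance = sqrt(92.5033) = 9.6179


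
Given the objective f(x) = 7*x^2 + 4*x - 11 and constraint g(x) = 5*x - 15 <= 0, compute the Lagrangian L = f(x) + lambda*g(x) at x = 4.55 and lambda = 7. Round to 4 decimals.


Step 1: Evaluate f(x).
f(4.55) = 7*4.55^2 + 4*4.55 - 11 = 152.1175
Step 2: Evaluate g(x).
g(4.55) = 5*4.55 - 15 = 7.75
Step 3: Compute Lagrangian.
L = 152.1175 + 7*7.75 = 206.3675


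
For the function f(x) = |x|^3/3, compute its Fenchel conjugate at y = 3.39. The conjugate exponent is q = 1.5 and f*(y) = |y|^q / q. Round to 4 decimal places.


The conjugate exponent q satisfies 1/p + 1/q = 1.
p = 3, so q = 3/(3 - 1) = 1.5
|y|^q = 3.39^1.5 = 6.2417
f*(3.39) = 6.2417 / 1.5 = 4.1611


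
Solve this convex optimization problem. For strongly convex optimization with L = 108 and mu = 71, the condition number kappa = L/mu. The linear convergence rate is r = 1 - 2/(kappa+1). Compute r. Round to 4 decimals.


Step 1: Compute the condition number.
kappa = L/mu = 108/71 = 1.5211
Step 2: Compute the convergence rate.
r = 1 - 2/(kappa + 1) = 1 - 2*mu/(L + mu) = (L - mu)/(L + mu) = 37/179 = 0.2067


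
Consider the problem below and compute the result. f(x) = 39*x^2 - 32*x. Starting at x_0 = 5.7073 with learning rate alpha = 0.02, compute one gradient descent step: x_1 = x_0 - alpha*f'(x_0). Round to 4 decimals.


We compute the gradient at x_0 and apply the update.
f'(x) = 78*x - 32
f'(5.7073) = 78*5.7073 - 32 = 413.1694
x_1 = 5.7073 - 0.02*413.1694 = -2.5561


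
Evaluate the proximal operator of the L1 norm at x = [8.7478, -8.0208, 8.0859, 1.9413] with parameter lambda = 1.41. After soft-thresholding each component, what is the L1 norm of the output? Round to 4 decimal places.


Soft-thresholding with lambda = 1.41:
prox(8.7478) = sign(8.7478)*max(|8.7478| - 1.41, 0) = 7.3378
prox(-8.0208) = sign(-8.0208)*max(|-8.0208| - 1.41, 0) = -6.6108
prox(8.0859) = sign(8.0859)*max(|8.0859| - 1.41, 0) = 6.6759
prox(1.9413) = sign(1.9413)*max(|1.9413| - 1.41, 0) = 0.5313
prox(x) = [7.3378, -6.6108, 6.6759, 0.5313]
||prox(x)||_1 = 7.3378 + 6.6108 + 6.6759 + 0.5313 = 21.1558


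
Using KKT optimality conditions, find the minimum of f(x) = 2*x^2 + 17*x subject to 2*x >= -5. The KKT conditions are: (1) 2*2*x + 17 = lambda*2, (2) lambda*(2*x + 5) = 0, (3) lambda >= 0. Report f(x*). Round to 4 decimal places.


Step 1: Try lambda = 0 (constraint inactive).
x_unc = -17/(2*2) = -4.25
Check: 2*-4.25 = -8.5 < -5 -- violated!
Step 2: Constraint must be active: 2*x = -5
x* = -5/2 = -2.5
lambda = (2*2*(-2.5) + 17)/2 = 3.5
Step 3: Compute optimal value.
f(x*) = 2*(-2.5)^2 + 17*(-2.5) = -30.0


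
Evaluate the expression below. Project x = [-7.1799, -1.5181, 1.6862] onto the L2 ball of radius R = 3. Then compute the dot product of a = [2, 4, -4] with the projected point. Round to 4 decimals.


Step 1: Compute ||x|| (intermediates to 6 decimals).
||x|| = sqrt((-7.1799)^2 + (-1.5181)^2 + 1.6862^2) = 7.529865
Step 2: Project.
Since ||x|| > R, scale = R/||x|| = 3/7.529865 = 0.398414, proj(x) = scale * x
proj(x) = [-2.860573, -0.604832, 0.671806]
Step 3: Dot product.
a^T * proj(x) = 2*(-2.860573) + 4*(-0.604832) - 4*0.671806 = -10.8277


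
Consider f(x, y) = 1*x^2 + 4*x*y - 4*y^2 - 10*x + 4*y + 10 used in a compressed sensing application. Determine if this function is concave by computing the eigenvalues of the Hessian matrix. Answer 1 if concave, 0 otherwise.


The Hessian of f(x,y) = 1*x^2 + 4*x*y - 4*y^2 - 10*x + 4*y + 10 is:
H = [[2, 4], [4, -8]]
Trace = 2 - 8 = -6
Determinant = 2*-8 - (4)^2 = -32
Discriminant = (-6)^2 - 4*-32 = 164.0
Eigenvalues: lambda_1 = -9.4031, lambda_2 = 3.4031
The function is not concave.

0


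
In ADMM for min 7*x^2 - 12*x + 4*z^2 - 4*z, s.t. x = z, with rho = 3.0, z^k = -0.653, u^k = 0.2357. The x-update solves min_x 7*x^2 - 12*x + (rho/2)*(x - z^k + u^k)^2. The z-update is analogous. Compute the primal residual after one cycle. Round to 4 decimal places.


ADMM iteration with rho = 3.0, z^k = -0.653, u^k = 0.2357
Step 1: x-update.
Minimize 7*x^2 - 12*x + (3.0/2)*(x + 0.653 + 0.2357)^2
FOC: (2*7 + 3.0)*x = 12 + 3.0*(-0.653 - 0.2357)
x^{k+1} = 0.5491
Step 2: z-update.
Minimize 4*z^2 - 4*z + (3.0/2)*(0.5491 - z + 0.2357)^2
FOC: (2*4 + 3.0)*z = 4 + 3.0*(0.5491 + 0.2357)
z^{k+1} = 0.5777
Step 3: u-update.
u^{k+1} = 0.2357 + 0.5491 - 0.5777 = 0.2071
Step 4: Primal residual = |0.5491 - 0.5777| = 0.0286


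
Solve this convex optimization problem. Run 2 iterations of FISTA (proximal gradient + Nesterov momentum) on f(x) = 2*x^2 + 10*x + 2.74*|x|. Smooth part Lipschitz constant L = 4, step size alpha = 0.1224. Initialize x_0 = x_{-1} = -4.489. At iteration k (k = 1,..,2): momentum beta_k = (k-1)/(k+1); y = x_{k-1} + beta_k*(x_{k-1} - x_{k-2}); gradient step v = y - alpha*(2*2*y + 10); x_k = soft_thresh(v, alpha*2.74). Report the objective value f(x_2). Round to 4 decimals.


FISTA on f(x) = 2*x^2 + 10*x + 2.74*|x|
L = 4, alpha = 0.1224
Iteration 1: beta = 0.0, y = -4.489 + 0.0*(-4.489 + 4.489) = -4.489
  grad(y) = -7.956, v = y - alpha*grad = -3.5152
  prox(v) = soft_thresh(-3.5152, 0.3354) = -3.1798
Iteration 2: beta = 0.3333, y = -3.1798 + 0.3333*(-3.1798 + 4.489) = -2.7434
  grad(y) = -0.9737, v = y - alpha*grad = -2.6242
  prox(v) = soft_thresh(-2.6242, 0.3354) = -2.2889
f(x_2) = 2*(-2.2889)^2 + 10*(-2.2889) + 2.74*|-2.2889| = -6.1394


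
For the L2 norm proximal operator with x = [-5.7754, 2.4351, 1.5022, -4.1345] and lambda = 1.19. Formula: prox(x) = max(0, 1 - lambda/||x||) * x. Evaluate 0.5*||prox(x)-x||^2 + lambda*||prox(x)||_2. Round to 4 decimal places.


Step 1: Compute ||x||.
||x|| = 7.6574
Step 2: Compute scaling factor.
scale = max(0, 1 - 1.19/7.6574) = 0.8446
Step 3: prox(x) = [-4.8779, 2.0567, 1.2688, -3.492]
||prox(x)|| = 6.4674
Step 4: Proximal objective.
0.5*||prox-x||^2 = 0.7081
lambda*||prox|| = 7.6962
Total = 8.4042


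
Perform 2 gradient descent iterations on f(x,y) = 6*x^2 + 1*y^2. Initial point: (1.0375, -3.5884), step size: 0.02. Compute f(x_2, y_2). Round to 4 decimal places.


Gradient descent on f(x,y) = 6*x^2 + 1*y^2.
Starting point: (1.0375, -3.5884), alpha = 0.02
Step 1: grad_x = 2*6*1.0375 = 12.45, grad_y = 2*1*-3.5884 = -7.1768
  x_1 = 1.0375 - 0.02*12.45 = 0.7885
  y_1 = -3.5884 - 0.02*-7.1768 = -3.4449
Step 2: grad_x = 2*6*0.7885 = 9.462, grad_y = 2*1*-3.4449 = -6.8897
  x_2 = 0.7885 - 0.02*9.462 = 0.5993
  y_2 = -3.4449 - 0.02*-6.8897 = -3.3071
f(0.5993, -3.3071) = 6*0.5993^2 + 1*(-3.3071)^2 = 13.0914


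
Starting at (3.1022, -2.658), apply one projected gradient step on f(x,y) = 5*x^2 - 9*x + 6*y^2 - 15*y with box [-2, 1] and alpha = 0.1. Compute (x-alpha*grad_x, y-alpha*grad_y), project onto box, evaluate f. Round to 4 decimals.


Step 1: Compute gradient at (3.1022, -2.658).
grad_x = 2*5*3.1022 - 9 = 22.022
grad_y = 2*6*-2.658 - 15 = -46.896
Step 2: Gradient step.
x_raw = 3.1022 - 0.1*22.022 = 0.9
y_raw = -2.658 - 0.1*-46.896 = 2.0316
Step 3: Project onto [-2, 1].
x_proj = clip(0.9) = 0.9
y_proj = clip(2.0316) = 1.0
Step 4: Evaluate f.
f(0.9, 1.0) = -13.05


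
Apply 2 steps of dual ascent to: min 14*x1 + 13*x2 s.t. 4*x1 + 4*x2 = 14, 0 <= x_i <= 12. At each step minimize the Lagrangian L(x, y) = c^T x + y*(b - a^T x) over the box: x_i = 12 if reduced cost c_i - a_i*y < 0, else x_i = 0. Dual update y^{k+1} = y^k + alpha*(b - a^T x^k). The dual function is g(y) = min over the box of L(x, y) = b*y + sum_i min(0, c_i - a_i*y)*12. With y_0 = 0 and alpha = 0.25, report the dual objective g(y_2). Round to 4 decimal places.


Dual ascent for LP: min 14*x1 + 13*x2, 4*x1 + 4*x2 = 14, 0 <= x_i <= 12
Step 1: y^k = 0.0, reduced costs: (14.0, 13.0)
  x^k = (0.0, 0.0), subgradient = b - a^T x = 14.0
  y^{k+1} = 0.0 + 0.25*14.0 = 3.5
Step 2: y^k = 3.5, reduced costs: (0.0, -1.0)
  x^k = (0.0, 12.0), subgradient = b - a^T x = -34.0
  y^{k+1} = 3.5 + 0.25*-34.0 = -5.0
Dual objective at y_2 = -5.0: reduced costs (34.0, 33.0), box minimizer x = (0.0, 0.0)
g(y_2) = b*y + (c1 - a1*y)*x1 + (c2 - a2*y)*x2 = 14*(-5.0) + 34.0*0.0 + 33.0*0.0 = -70.0 + 0.0 + 0.0 = -70.0


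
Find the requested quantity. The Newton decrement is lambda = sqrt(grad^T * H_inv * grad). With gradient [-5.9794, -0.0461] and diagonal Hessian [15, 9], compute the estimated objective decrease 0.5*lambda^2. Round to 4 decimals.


Step 1: H is diagonal, so H^(-1) * g = [-0.3986, -0.0051].
Step 2: g^T H^(-1) g = sum_i g_i^2 / H_ii
  = (-5.9794)^2/15 + (-0.0461)^2/9
  = 2.3835 + 0.0002 = 2.3838
Step 3: Objective decrease = 0.5 * g^T H^(-1) g = 1.1919


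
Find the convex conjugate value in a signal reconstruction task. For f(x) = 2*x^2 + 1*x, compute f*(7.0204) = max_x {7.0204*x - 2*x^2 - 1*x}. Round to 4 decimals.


f*(y) = sup_x {y*x - a*x^2 - b*x} = sup_x {(y-b)*x - a*x^2}
FOC: (y - b) - 2a*x = 0 => x* = (y - b)/(2a)
x* = (7.0204 - 1)/(2*2) = 1.5051
f*(7.0204) = (y-b)^2/(4a) = (7.0204 - 1)^2/(4*2)
= 36.2452/8 = 4.5307


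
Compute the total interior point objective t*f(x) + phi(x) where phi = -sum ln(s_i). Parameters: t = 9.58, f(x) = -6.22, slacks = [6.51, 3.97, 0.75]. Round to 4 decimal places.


Step 1: Compute log-barrier.
ln values: [1.8733, 1.3788, -0.2877]
phi = -(1.8733 + 1.3788 - 0.2877) = -2.9644
Step 2: Compute augmented objective.
t*f(x) = 9.58*-6.22 = -59.5876
Total = -59.5876 - 2.9644 = -62.552


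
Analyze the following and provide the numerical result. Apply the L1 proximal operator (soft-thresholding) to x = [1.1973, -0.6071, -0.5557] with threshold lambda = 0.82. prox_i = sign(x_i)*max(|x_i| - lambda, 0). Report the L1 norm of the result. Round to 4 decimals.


Soft-thresholding with lambda = 0.82:
prox(1.1973) = sign(1.1973)*max(|1.1973| - 0.82, 0) = 0.3773
prox(-0.6071) = sign(-0.6071)*max(|-0.6071| - 0.82, 0) = 0.0
prox(-0.5557) = sign(-0.5557)*max(|-0.5557| - 0.82, 0) = 0.0
prox(x) = [0.3773, 0.0, 0.0]
||prox(x)||_1 = 0.3773 + 0.0 + 0.0 = 0.3773


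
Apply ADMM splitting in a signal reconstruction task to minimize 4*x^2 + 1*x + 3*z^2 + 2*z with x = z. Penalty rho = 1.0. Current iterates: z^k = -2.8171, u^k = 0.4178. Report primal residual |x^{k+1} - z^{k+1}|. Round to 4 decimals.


ADMM iteration with rho = 1.0, z^k = -2.8171, u^k = 0.4178
Step 1: x-update.
Minimize 4*x^2 + 1*x + (1.0/2)*(x + 2.8171 + 0.4178)^2
FOC: (2*4 + 1.0)*x = -1 + 1.0*(-2.8171 - 0.4178)
x^{k+1} = -0.4705
Step 2: z-update.
Minimize 3*z^2 + 2*z + (1.0/2)*(-0.4705 - z + 0.4178)^2
FOC: (2*3 + 1.0)*z = -2 + 1.0*(-0.4705 + 0.4178)
z^{k+1} = -0.2932
Step 3: u-update.
u^{k+1} = 0.4178 - 0.4705 + 0.2932 = 0.2405
Step 4: Primal residual = |-0.4705 + 0.2932| = 0.1773


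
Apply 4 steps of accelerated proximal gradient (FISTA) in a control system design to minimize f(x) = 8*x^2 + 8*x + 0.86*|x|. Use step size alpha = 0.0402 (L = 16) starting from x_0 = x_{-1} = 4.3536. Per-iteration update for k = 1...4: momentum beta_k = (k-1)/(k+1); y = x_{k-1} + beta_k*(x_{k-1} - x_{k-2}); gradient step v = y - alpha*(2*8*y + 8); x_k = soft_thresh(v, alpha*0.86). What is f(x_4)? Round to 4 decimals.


FISTA on f(x) = 8*x^2 + 8*x + 0.86*|x|
L = 16, alpha = 0.0402
Iteration 1: beta = 0.0, y = 4.3536 + 0.0*(4.3536 - 4.3536) = 4.3536
  grad(y) = 77.6576, v = y - alpha*grad = 1.2318
  prox(v) = soft_thresh(1.2318, 0.0346) = 1.1972
Iteration 2: beta = 0.3333, y = 1.1972 + 0.3333*(1.1972 - 4.3536) = 0.1451
  grad(y) = 10.3209, v = y - alpha*grad = -0.2698
  prox(v) = soft_thresh(-0.2698, 0.0346) = -0.2353
Iteration 3: beta = 0.5, y = -0.2353 + 0.5*(-0.2353 - 1.1972) = -0.9515
  grad(y) = -7.2241, v = y - alpha*grad = -0.6611
  prox(v) = soft_thresh(-0.6611, 0.0346) = -0.6265
Iteration 4: beta = 0.6, y = -0.6265 + 0.6*(-0.6265 + 0.2353) = -0.8613
  grad(y) = -5.7804, v = y - alpha*grad = -0.6289
  prox(v) = soft_thresh(-0.6289, 0.0346) = -0.5943
f(x_4) = 8*(-0.5943)^2 + 8*(-0.5943) + 0.86*|-0.5943| = -1.4177


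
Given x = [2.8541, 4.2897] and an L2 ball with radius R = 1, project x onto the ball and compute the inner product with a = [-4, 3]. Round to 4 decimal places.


Step 1: Compute ||x|| (intermediates to 6 decimals).
||x|| = sqrt(2.8541^2 + 4.2897^2) = 5.152418
Step 2: Project.
Since ||x|| > R, scale = R/||x|| = 1/5.152418 = 0.194084, proj(x) = scale * x
proj(x) = [0.553935, 0.832562]
Step 3: Dot product.
a^T * proj(x) = -4*0.553935 + 3*0.832562 = 0.2819


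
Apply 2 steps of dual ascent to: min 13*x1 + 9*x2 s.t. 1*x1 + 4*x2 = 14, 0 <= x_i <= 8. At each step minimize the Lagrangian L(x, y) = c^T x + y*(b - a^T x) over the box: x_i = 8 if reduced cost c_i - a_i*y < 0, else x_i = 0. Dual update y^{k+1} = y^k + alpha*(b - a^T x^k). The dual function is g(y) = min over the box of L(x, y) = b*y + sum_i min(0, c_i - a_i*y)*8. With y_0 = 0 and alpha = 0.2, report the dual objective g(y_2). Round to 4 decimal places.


Dual ascent for LP: min 13*x1 + 9*x2, 1*x1 + 4*x2 = 14, 0 <= x_i <= 8
Step 1: y^k = 0.0, reduced costs: (13.0, 9.0)
  x^k = (0.0, 0.0), subgradient = b - a^T x = 14.0
  y^{k+1} = 0.0 + 0.2*14.0 = 2.8
Step 2: y^k = 2.8, reduced costs: (10.2, -2.2)
  x^k = (0.0, 8.0), subgradient = b - a^T x = -18.0
  y^{k+1} = 2.8 + 0.2*-18.0 = -0.8
Dual objective at y_2 = -0.8: reduced costs (13.8, 12.2), box minimizer x = (0.0, 0.0)
g(y_2) = b*y + (c1 - a1*y)*x1 + (c2 - a2*y)*x2 = 14*(-0.8) + 13.8*0.0 + 12.2*0.0 = -11.2 + 0.0 + 0.0 = -11.2


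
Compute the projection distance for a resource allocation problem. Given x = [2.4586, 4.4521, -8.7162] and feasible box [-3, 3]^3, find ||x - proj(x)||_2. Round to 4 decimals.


Project each component onto [-3, 3].
clip(2.4586) = 2.4586, clip(4.4521) = 3.0, clip(-8.7162) = -3.0
Projection = [2.4586, 3.0, -3.0]
Squared diffs: [0.0, 2.1086, 32.6749]
Distance = sqrt(34.7835) = 5.8978


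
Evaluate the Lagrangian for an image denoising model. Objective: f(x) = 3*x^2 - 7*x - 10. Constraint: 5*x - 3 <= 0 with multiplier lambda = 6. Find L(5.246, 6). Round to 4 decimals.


Step 1: Evaluate f(x).
f(5.246) = 3*5.246^2 - 7*5.246 - 10 = 35.8395
Step 2: Evaluate g(x).
g(5.246) = 5*5.246 - 3 = 23.23
Step 3: Compute Lagrangian.
L = 35.8395 + 6*23.23 = 175.2195


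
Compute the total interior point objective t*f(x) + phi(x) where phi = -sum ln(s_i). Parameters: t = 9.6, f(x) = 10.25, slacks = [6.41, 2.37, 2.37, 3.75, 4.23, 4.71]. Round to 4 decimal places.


Step 1: Compute log-barrier.
ln values: [1.8579, 0.8629, 0.8629, 1.3218, 1.4422, 1.5497]
phi = -(1.8579 + 0.8629 + 0.8629 + 1.3218 + 1.4422 + 1.5497) = -7.8973
Step 2: Compute augmented objective.
t*f(x) = 9.6*10.25 = 98.4
Total = 98.4 - 7.8973 = 90.5027


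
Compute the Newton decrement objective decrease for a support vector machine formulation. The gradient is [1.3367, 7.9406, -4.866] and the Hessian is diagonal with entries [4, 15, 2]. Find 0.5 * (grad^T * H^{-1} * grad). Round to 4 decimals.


Step 1: H is diagonal, so H^(-1) * g = [0.3342, 0.5294, -2.433].
Step 2: g^T H^(-1) g = sum_i g_i^2 / H_ii
  = (1.3367)^2/4 + (7.9406)^2/15 + (-4.866)^2/2
  = 0.4467 + 4.2035 + 11.839 = 16.4892
Step 3: Objective decrease = 0.5 * g^T H^(-1) g = 8.2446
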